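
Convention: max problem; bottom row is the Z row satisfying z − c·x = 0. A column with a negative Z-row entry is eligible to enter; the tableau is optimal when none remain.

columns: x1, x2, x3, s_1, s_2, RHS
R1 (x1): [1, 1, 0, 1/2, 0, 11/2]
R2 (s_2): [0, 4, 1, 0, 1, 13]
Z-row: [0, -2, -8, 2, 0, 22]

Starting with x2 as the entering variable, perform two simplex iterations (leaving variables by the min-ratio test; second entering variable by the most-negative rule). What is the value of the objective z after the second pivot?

126

Ratio test on column x2 — row 1: (11/2)/1 = 11/2; row 2: 13/4 = 13/4. Minimum is 13/4 at row 2 (s_2 leaves); pivot element 4.
Pivot on row 2; the Z-row RHS becomes 22 − (-2)·(13/4) = 57/2.
Next entering variable (most negative Z-row entry -15/2): x3.
Ratio test on column x3 — row 1: entry -1/4 ≤ 0; row 2: (13/4)/(1/4) = 13. Minimum is 13 at row 2 (x2 leaves); pivot element 1/4.
After the second pivot the Z-row RHS is 57/2 − (-15/2)·13 = 126.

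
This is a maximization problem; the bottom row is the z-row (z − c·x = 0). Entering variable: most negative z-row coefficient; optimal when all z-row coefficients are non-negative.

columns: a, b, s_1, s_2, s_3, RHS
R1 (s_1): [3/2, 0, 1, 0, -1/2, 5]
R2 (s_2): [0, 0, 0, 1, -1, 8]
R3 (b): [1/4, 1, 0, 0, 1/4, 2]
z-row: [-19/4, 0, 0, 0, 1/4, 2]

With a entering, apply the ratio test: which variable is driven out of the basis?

s_1

Column a entries and ratios — s_1: 5/(3/2) = 10/3; s_2: 0 ≤ 0, skip; b: 2/(1/4) = 8.
Smallest ratio is 10/3 in the row of s_1, so s_1 leaves.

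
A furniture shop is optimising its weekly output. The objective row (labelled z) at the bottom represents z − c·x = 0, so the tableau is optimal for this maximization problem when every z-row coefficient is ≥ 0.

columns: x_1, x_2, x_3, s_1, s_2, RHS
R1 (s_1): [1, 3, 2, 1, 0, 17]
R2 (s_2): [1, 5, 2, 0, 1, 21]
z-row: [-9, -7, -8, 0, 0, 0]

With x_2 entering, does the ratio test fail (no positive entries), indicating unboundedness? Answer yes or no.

no

Column x_2 has positive entries in row(s) 1, 2, so the ratio test bounds it — not unbounded.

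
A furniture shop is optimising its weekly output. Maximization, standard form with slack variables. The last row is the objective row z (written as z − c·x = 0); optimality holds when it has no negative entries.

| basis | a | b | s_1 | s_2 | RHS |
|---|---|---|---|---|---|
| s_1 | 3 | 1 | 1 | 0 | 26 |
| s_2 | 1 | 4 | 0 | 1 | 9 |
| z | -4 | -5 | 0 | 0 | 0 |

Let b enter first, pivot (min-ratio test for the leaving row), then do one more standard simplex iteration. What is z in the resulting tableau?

Ratio test on column b — row 1: 26/1 = 26; row 2: 9/4 = 9/4. Minimum is 9/4 at row 2 (s_2 leaves); pivot element 4.
Pivot on row 2; the z-row RHS becomes 0 − (-5)·(9/4) = 45/4.
Next entering variable (most negative z-row entry -11/4): a.
Ratio test on column a — row 1: (95/4)/(11/4) = 95/11; row 2: (9/4)/(1/4) = 9. Minimum is 95/11 at row 1 (s_1 leaves); pivot element 11/4.
After the second pivot the z-row RHS is 45/4 − (-11/4)·(95/11) = 35.

35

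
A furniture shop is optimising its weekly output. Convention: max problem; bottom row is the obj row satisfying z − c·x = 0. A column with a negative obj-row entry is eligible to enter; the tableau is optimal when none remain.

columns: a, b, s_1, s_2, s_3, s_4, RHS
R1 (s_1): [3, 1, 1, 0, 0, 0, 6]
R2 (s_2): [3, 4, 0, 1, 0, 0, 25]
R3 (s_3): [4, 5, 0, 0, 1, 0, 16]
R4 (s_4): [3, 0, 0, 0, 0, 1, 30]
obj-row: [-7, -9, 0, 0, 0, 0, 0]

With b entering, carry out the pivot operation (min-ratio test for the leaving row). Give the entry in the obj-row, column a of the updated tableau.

1/5

Ratio test on column b — row 1: 6/1 = 6; row 2: 25/4 = 25/4; row 3: 16/5 = 16/5; row 4: entry 0 ≤ 0. Minimum is 16/5 at row 3 (s_3 leaves); pivot element 5.
Divide row 3 by 5; eliminate column b from the other rows.
obj-row update in column a: -7 − (-9)·(4/5) = 1/5.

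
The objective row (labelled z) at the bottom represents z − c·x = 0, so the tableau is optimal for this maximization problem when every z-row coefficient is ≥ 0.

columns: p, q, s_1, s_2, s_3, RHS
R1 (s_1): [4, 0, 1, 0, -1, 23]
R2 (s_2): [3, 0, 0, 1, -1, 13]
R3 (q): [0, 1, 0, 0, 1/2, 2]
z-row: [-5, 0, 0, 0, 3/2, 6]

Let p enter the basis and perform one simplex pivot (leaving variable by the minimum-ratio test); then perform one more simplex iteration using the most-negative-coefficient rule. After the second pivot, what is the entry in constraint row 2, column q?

2/3

Ratio test on column p — row 1: 23/4 = 23/4; row 2: 13/3 = 13/3; row 3: entry 0 ≤ 0. Minimum is 13/3 at row 2 (s_2 leaves); pivot element 3.
Divide row 2 by 3; eliminate column p from the other rows.
Second iteration: most negative z-row entry is -1/6 in column s_3, so s_3 enters.
Ratio test on column s_3 — row 1: (17/3)/(1/3) = 17; row 2: entry -1/3 ≤ 0; row 3: 2/(1/2) = 4. Minimum is 4 at row 3 (q leaves); pivot element 1/2.
Divide row 3 by 1/2; eliminate column s_3 from the other rows.
After both pivots, the entry at constraint row 2, column q is 2/3.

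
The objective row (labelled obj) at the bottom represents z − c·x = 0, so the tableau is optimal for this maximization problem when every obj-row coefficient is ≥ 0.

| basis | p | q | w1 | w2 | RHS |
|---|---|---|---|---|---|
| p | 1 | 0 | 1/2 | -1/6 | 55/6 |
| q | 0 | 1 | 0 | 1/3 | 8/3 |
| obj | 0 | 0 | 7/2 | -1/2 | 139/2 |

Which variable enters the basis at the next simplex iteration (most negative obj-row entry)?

Negative obj-row entries: w2: -1/2.
The most negative is -1/2 in column w2, so w2 enters.

w2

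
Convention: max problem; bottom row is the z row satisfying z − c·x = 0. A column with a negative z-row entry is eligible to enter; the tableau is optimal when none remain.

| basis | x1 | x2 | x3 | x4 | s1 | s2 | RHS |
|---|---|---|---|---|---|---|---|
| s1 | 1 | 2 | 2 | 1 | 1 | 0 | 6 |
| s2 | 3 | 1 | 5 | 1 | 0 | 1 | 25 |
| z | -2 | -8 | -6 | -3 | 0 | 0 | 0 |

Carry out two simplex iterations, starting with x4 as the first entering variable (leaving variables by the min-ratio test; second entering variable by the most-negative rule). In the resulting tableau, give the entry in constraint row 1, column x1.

1/2

Ratio test on column x4 — row 1: 6/1 = 6; row 2: 25/1 = 25. Minimum is 6 at row 1 (s1 leaves); pivot element 1.
Divide row 1 by 1; eliminate column x4 from the other rows.
Second iteration: most negative z-row entry is -2 in column x2, so x2 enters.
Ratio test on column x2 — row 1: 6/2 = 3; row 2: entry -1 ≤ 0. Minimum is 3 at row 1 (x4 leaves); pivot element 2.
Divide row 1 by 2; eliminate column x2 from the other rows.
After both pivots, the entry at constraint row 1, column x1 is 1/2.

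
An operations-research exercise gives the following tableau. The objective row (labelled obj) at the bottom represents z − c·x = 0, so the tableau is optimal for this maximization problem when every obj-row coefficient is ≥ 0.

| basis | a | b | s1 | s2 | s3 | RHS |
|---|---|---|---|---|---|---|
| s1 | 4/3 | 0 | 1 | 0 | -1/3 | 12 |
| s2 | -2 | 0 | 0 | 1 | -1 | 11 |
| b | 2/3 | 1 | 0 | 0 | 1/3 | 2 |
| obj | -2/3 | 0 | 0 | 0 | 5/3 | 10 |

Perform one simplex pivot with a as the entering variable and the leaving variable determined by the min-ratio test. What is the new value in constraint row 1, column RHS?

8

Ratio test on column a — row 1: 12/(4/3) = 9; row 2: entry -2 ≤ 0; row 3: 2/(2/3) = 3. Minimum is 3 at row 3 (b leaves); pivot element 2/3.
Divide row 3 by 2/3; eliminate column a from the other rows.
Row 1 update in column RHS: 12 − (4/3)·3 = 8.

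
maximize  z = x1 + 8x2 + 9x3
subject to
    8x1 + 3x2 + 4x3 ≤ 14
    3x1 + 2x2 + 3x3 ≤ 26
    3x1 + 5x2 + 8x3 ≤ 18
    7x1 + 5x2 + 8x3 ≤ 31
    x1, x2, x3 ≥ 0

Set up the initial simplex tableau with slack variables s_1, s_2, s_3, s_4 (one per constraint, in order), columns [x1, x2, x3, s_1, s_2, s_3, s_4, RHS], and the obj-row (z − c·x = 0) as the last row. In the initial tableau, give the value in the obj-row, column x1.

-1

The obj-row carries the negated objective coefficients: the x1 entry is -1.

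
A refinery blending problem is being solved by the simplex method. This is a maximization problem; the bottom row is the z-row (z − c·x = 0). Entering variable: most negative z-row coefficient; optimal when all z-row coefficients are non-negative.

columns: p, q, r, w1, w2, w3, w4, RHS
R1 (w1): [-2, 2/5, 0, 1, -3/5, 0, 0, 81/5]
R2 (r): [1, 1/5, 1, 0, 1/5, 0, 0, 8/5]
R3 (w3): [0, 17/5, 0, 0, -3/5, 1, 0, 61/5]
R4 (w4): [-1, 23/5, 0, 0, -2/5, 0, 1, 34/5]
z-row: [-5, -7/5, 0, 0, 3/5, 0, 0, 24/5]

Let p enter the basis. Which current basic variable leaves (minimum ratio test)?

Column p entries and ratios — w1: -2 ≤ 0, skip; r: (8/5)/1 = 8/5; w3: 0 ≤ 0, skip; w4: -1 ≤ 0, skip.
Smallest ratio is 8/5 in the row of r, so r leaves.

r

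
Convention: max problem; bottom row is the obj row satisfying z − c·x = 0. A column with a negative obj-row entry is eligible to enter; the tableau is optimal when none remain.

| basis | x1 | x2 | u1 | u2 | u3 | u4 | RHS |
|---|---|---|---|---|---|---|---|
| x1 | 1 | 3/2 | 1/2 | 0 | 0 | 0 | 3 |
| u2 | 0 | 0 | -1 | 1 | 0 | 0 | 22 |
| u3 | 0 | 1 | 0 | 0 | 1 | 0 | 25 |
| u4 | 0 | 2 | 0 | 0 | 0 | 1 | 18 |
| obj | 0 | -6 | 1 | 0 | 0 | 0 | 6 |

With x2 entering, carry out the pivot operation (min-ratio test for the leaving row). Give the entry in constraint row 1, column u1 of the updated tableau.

1/3

Ratio test on column x2 — row 1: 3/(3/2) = 2; row 2: entry 0 ≤ 0; row 3: 25/1 = 25; row 4: 18/2 = 9. Minimum is 2 at row 1 (x1 leaves); pivot element 3/2.
Divide row 1 by 3/2; eliminate column x2 from the other rows.
In the new row 1, the u1 entry is the old entry divided by the pivot: (1/2)/(3/2) = 1/3.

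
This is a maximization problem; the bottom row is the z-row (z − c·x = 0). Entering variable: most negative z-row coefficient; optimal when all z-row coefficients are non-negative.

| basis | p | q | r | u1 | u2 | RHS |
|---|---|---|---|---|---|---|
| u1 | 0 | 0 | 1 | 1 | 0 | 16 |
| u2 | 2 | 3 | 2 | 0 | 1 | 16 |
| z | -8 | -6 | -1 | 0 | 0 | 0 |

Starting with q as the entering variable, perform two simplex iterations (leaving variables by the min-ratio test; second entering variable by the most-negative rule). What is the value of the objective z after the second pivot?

Ratio test on column q — row 1: entry 0 ≤ 0; row 2: 16/3 = 16/3. Minimum is 16/3 at row 2 (u2 leaves); pivot element 3.
Pivot on row 2; the z-row RHS becomes 0 − (-6)·(16/3) = 32.
Next entering variable (most negative z-row entry -4): p.
Ratio test on column p — row 1: entry 0 ≤ 0; row 2: (16/3)/(2/3) = 8. Minimum is 8 at row 2 (q leaves); pivot element 2/3.
After the second pivot the z-row RHS is 32 − (-4)·8 = 64.

64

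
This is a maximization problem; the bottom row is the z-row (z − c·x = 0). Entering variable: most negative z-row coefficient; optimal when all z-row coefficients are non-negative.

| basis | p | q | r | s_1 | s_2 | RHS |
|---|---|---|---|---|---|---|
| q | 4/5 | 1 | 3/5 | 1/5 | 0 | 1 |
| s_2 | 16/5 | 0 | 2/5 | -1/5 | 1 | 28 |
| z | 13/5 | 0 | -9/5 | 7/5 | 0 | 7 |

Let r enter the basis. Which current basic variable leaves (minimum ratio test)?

Column r entries and ratios — q: 1/(3/5) = 5/3; s_2: 28/(2/5) = 70.
Smallest ratio is 5/3 in the row of q, so q leaves.

q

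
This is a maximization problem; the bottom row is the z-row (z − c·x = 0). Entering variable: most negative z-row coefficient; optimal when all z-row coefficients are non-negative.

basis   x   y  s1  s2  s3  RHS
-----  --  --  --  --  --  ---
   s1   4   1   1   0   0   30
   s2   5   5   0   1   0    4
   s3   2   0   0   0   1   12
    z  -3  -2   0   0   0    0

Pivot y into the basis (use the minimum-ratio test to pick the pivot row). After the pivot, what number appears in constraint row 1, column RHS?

146/5

Ratio test on column y — row 1: 30/1 = 30; row 2: 4/5 = 4/5; row 3: entry 0 ≤ 0. Minimum is 4/5 at row 2 (s2 leaves); pivot element 5.
Divide row 2 by 5; eliminate column y from the other rows.
Row 1 update in column RHS: 30 − 1·(4/5) = 146/5.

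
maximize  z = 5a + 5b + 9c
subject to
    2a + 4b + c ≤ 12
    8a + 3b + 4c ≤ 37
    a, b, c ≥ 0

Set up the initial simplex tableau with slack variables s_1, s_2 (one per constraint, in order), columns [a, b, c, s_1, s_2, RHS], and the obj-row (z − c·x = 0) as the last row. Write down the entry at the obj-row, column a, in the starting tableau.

The obj-row carries the negated objective coefficients: the a entry is -5.

-5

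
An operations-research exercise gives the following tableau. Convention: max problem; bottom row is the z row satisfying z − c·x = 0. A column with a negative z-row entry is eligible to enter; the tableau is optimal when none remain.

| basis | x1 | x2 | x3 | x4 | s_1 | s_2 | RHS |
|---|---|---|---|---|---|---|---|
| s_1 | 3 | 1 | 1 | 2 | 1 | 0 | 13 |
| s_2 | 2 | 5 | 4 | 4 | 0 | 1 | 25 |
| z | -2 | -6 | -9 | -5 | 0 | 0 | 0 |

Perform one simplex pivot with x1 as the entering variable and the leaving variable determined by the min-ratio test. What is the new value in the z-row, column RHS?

26/3

Ratio test on column x1 — row 1: 13/3 = 13/3; row 2: 25/2 = 25/2. Minimum is 13/3 at row 1 (s_1 leaves); pivot element 3.
Divide row 1 by 3; eliminate column x1 from the other rows.
z-row update in column RHS: 0 − (-2)·(13/3) = 26/3.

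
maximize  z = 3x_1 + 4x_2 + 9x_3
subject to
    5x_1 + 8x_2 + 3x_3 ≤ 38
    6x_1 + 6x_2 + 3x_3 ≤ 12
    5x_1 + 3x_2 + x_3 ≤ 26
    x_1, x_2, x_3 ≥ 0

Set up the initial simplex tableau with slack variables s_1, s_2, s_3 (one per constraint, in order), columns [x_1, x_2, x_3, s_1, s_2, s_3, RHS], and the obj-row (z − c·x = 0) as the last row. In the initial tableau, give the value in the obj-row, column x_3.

-9

The obj-row carries the negated objective coefficients: the x_3 entry is -9.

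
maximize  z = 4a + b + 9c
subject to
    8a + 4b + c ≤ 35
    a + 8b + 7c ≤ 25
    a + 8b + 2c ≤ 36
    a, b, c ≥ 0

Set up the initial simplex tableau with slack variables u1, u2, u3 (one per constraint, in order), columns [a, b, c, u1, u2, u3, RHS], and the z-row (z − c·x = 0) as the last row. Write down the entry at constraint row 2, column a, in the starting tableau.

Constraint 2 has coefficient 1 on a.

1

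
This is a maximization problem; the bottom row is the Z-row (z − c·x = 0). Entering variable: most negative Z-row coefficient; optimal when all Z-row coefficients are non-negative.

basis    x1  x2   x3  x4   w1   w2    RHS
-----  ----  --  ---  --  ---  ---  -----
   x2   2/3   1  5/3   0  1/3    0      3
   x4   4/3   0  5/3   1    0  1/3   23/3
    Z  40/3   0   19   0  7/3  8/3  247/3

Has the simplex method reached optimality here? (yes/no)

yes

Every Z-row coefficient is ≥ 0, so the tableau is optimal.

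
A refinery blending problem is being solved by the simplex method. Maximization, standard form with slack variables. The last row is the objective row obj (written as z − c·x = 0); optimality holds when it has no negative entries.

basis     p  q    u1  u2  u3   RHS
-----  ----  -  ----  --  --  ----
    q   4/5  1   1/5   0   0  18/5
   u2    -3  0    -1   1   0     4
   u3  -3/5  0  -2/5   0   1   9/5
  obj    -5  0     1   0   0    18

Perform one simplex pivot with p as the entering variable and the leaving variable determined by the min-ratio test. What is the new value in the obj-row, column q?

Ratio test on column p — row 1: (18/5)/(4/5) = 9/2; row 2: entry -3 ≤ 0; row 3: entry -3/5 ≤ 0. Minimum is 9/2 at row 1 (q leaves); pivot element 4/5.
Divide row 1 by 4/5; eliminate column p from the other rows.
obj-row update in column q: 0 − (-5)·(5/4) = 25/4.

25/4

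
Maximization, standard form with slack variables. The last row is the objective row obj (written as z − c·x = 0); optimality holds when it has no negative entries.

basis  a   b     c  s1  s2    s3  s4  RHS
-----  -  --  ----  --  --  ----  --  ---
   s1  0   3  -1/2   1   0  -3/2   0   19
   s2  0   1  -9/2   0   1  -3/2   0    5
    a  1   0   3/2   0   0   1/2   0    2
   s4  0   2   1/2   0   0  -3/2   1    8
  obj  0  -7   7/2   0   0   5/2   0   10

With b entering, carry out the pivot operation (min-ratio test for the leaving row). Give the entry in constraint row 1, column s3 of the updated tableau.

Ratio test on column b — row 1: 19/3 = 19/3; row 2: 5/1 = 5; row 3: entry 0 ≤ 0; row 4: 8/2 = 4. Minimum is 4 at row 4 (s4 leaves); pivot element 2.
Divide row 4 by 2; eliminate column b from the other rows.
Row 1 update in column s3: -3/2 − 3·(-3/4) = 3/4.

3/4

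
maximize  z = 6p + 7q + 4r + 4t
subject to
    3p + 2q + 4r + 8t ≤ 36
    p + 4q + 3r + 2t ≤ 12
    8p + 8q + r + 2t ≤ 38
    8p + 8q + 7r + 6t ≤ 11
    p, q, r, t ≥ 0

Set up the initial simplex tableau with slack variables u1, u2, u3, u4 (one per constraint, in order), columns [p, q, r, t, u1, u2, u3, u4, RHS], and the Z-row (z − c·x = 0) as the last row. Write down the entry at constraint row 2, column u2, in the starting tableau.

Slack u2 belongs to constraint 2; its column is the unit vector e_2, so the entry in row 2 is 1.

1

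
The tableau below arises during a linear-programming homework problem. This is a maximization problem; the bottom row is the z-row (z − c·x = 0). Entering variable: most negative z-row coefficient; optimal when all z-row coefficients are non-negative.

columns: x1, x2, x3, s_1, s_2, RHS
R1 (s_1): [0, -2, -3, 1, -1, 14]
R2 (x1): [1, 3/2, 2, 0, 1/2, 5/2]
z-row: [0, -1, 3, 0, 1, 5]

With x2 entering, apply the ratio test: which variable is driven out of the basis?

x1

Column x2 entries and ratios — s_1: -2 ≤ 0, skip; x1: (5/2)/(3/2) = 5/3.
Smallest ratio is 5/3 in the row of x1, so x1 leaves.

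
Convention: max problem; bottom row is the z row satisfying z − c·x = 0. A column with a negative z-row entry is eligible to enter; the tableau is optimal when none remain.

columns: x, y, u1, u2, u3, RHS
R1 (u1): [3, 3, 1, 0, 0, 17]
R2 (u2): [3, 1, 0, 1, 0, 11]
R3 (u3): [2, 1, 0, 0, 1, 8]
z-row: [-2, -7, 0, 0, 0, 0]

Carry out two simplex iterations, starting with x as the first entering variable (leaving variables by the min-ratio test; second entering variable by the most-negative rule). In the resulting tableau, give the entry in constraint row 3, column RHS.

Ratio test on column x — row 1: 17/3 = 17/3; row 2: 11/3 = 11/3; row 3: 8/2 = 4. Minimum is 11/3 at row 2 (u2 leaves); pivot element 3.
Divide row 2 by 3; eliminate column x from the other rows.
Second iteration: most negative z-row entry is -19/3 in column y, so y enters.
Ratio test on column y — row 1: 6/2 = 3; row 2: (11/3)/(1/3) = 11; row 3: (2/3)/(1/3) = 2. Minimum is 2 at row 3 (u3 leaves); pivot element 1/3.
Divide row 3 by 1/3; eliminate column y from the other rows.
After both pivots, the entry at constraint row 3, column RHS is 2.

2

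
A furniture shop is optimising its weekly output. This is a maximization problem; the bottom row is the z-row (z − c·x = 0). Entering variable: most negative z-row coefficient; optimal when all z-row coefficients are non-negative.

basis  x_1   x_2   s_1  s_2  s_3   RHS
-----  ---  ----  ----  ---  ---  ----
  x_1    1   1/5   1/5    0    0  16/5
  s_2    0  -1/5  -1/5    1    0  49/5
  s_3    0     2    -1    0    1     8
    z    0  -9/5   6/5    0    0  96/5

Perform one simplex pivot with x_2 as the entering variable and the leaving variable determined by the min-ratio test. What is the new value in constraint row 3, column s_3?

1/2

Ratio test on column x_2 — row 1: (16/5)/(1/5) = 16; row 2: entry -1/5 ≤ 0; row 3: 8/2 = 4. Minimum is 4 at row 3 (s_3 leaves); pivot element 2.
Divide row 3 by 2; eliminate column x_2 from the other rows.
In the new row 3, the s_3 entry is the old entry divided by the pivot: 1/2 = 1/2.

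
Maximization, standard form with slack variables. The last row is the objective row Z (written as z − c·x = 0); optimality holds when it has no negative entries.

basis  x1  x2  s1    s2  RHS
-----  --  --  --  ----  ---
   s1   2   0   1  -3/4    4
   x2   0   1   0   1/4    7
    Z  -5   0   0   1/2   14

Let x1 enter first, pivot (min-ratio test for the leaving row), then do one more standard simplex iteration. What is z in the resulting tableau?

125/2

Ratio test on column x1 — row 1: 4/2 = 2; row 2: entry 0 ≤ 0. Minimum is 2 at row 1 (s1 leaves); pivot element 2.
Pivot on row 1; the Z-row RHS becomes 14 − (-5)·2 = 24.
Next entering variable (most negative Z-row entry -11/8): s2.
Ratio test on column s2 — row 1: entry -3/8 ≤ 0; row 2: 7/(1/4) = 28. Minimum is 28 at row 2 (x2 leaves); pivot element 1/4.
After the second pivot the Z-row RHS is 24 − (-11/8)·28 = 125/2.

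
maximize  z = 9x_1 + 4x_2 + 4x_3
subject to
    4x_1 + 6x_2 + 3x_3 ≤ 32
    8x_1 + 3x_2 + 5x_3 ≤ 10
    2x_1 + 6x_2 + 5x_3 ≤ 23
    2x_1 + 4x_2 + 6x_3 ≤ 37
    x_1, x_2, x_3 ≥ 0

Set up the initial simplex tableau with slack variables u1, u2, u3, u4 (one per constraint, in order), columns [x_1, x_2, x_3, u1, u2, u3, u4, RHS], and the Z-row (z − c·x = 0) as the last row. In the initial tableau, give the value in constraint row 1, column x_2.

6

Constraint 1 has coefficient 6 on x_2.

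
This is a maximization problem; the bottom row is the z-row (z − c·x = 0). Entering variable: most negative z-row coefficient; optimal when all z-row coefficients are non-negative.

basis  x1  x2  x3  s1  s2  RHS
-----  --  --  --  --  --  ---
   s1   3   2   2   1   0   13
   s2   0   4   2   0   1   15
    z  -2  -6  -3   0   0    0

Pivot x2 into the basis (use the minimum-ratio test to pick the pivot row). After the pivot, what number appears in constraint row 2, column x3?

1/2

Ratio test on column x2 — row 1: 13/2 = 13/2; row 2: 15/4 = 15/4. Minimum is 15/4 at row 2 (s2 leaves); pivot element 4.
Divide row 2 by 4; eliminate column x2 from the other rows.
In the new row 2, the x3 entry is the old entry divided by the pivot: 2/4 = 1/2.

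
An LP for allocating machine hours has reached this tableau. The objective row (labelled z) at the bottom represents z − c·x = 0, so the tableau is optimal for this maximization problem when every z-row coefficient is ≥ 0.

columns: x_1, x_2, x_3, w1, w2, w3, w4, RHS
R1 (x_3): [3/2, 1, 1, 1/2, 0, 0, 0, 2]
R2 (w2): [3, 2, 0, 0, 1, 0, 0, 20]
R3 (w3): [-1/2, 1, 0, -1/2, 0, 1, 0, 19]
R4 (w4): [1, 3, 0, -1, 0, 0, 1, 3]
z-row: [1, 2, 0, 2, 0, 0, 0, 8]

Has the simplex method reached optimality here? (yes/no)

yes

Every z-row coefficient is ≥ 0, so the tableau is optimal.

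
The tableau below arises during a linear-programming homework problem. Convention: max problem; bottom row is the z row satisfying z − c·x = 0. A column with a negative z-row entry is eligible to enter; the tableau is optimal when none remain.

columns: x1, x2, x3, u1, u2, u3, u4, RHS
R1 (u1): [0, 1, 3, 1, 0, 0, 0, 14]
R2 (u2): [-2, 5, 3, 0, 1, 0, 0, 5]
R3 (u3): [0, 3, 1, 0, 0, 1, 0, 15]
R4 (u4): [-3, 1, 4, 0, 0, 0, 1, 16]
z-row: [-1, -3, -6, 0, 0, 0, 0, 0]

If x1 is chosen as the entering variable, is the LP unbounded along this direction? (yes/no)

Every constraint-row entry in column x1 is ≤ 0, so increasing x1 is unbounded.

yes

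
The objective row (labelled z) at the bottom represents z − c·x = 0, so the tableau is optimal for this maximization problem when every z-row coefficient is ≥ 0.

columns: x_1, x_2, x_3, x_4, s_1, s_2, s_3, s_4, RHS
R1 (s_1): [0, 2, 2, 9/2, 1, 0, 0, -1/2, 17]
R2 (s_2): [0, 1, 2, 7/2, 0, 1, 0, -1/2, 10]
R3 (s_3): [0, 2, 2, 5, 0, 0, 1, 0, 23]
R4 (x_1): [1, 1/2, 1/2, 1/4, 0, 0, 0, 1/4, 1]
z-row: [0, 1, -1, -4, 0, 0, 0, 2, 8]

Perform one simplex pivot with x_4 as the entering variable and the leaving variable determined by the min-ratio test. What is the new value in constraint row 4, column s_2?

Ratio test on column x_4 — row 1: 17/(9/2) = 34/9; row 2: 10/(7/2) = 20/7; row 3: 23/5 = 23/5; row 4: 1/(1/4) = 4. Minimum is 20/7 at row 2 (s_2 leaves); pivot element 7/2.
Divide row 2 by 7/2; eliminate column x_4 from the other rows.
Row 4 update in column s_2: 0 − (1/4)·(2/7) = -1/14.

-1/14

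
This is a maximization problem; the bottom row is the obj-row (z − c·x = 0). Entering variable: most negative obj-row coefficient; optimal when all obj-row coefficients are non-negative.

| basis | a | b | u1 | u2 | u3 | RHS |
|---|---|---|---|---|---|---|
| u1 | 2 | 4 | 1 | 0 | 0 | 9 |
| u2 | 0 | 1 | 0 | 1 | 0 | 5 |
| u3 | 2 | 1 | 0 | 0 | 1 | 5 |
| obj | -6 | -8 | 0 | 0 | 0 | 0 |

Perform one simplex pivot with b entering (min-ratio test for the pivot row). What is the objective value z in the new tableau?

Ratio test on column b — row 1: 9/4 = 9/4; row 2: 5/1 = 5; row 3: 5/1 = 5. Minimum is 9/4 at row 1 (u1 leaves); pivot element 4.
Pivot on row 1; the obj-row RHS becomes 0 − (-8)·(9/4) = 18.

18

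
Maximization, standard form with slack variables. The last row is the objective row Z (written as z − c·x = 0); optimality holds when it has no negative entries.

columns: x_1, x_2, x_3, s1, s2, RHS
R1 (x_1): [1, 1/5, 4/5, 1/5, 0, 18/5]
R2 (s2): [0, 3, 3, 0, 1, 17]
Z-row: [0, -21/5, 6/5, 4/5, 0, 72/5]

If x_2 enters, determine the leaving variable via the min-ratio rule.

Column x_2 entries and ratios — x_1: (18/5)/(1/5) = 18; s2: 17/3 = 17/3.
Smallest ratio is 17/3 in the row of s2, so s2 leaves.

s2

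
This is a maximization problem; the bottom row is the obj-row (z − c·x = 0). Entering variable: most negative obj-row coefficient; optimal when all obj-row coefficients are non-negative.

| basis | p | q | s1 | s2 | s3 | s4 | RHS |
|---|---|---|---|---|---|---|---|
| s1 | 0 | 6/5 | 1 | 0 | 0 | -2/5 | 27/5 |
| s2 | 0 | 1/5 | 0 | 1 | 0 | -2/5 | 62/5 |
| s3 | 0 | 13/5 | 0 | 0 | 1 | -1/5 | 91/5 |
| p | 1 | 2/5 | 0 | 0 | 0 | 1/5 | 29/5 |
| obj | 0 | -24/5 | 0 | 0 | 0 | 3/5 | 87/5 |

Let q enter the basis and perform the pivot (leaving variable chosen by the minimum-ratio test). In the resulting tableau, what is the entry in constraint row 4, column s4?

1/3

Ratio test on column q — row 1: (27/5)/(6/5) = 9/2; row 2: (62/5)/(1/5) = 62; row 3: (91/5)/(13/5) = 7; row 4: (29/5)/(2/5) = 29/2. Minimum is 9/2 at row 1 (s1 leaves); pivot element 6/5.
Divide row 1 by 6/5; eliminate column q from the other rows.
Row 4 update in column s4: 1/5 − (2/5)·(-1/3) = 1/3.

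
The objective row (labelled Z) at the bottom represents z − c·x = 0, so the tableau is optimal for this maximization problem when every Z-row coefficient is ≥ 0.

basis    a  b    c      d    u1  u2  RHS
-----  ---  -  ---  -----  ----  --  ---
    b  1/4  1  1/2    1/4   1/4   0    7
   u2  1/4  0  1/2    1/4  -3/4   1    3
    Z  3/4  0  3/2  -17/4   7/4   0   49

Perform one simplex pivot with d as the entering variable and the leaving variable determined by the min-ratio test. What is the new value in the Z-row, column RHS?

Ratio test on column d — row 1: 7/(1/4) = 28; row 2: 3/(1/4) = 12. Minimum is 12 at row 2 (u2 leaves); pivot element 1/4.
Divide row 2 by 1/4; eliminate column d from the other rows.
Z-row update in column RHS: 49 − (-17/4)·12 = 100.

100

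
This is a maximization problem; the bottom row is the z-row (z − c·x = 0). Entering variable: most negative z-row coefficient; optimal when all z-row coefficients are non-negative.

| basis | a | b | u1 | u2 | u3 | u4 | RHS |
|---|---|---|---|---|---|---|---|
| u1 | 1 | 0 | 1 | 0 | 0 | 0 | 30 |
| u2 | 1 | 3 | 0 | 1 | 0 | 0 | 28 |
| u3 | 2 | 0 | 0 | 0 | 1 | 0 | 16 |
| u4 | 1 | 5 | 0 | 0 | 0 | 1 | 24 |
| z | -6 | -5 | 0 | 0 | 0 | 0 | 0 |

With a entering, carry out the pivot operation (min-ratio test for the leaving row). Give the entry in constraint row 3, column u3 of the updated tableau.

Ratio test on column a — row 1: 30/1 = 30; row 2: 28/1 = 28; row 3: 16/2 = 8; row 4: 24/1 = 24. Minimum is 8 at row 3 (u3 leaves); pivot element 2.
Divide row 3 by 2; eliminate column a from the other rows.
In the new row 3, the u3 entry is the old entry divided by the pivot: 1/2 = 1/2.

1/2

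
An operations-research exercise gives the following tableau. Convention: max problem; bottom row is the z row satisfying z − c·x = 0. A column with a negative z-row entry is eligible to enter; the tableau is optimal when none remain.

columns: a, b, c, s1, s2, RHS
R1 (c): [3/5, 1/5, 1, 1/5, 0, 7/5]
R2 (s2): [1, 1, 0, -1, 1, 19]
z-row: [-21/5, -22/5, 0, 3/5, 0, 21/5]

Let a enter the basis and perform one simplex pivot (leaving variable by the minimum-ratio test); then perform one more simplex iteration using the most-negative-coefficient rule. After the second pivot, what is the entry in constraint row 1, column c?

5

Ratio test on column a — row 1: (7/5)/(3/5) = 7/3; row 2: 19/1 = 19. Minimum is 7/3 at row 1 (c leaves); pivot element 3/5.
Divide row 1 by 3/5; eliminate column a from the other rows.
Second iteration: most negative z-row entry is -3 in column b, so b enters.
Ratio test on column b — row 1: (7/3)/(1/3) = 7; row 2: (50/3)/(2/3) = 25. Minimum is 7 at row 1 (a leaves); pivot element 1/3.
Divide row 1 by 1/3; eliminate column b from the other rows.
After both pivots, the entry at constraint row 1, column c is 5.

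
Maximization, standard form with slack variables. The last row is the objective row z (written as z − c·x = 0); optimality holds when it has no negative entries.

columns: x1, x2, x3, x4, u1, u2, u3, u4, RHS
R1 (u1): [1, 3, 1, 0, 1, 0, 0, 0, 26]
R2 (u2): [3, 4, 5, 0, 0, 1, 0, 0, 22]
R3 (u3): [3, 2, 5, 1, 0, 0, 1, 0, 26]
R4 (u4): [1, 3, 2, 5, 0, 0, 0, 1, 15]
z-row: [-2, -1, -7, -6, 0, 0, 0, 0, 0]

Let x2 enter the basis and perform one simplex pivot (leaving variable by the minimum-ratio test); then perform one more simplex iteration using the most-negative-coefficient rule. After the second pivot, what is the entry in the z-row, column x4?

Ratio test on column x2 — row 1: 26/3 = 26/3; row 2: 22/4 = 11/2; row 3: 26/2 = 13; row 4: 15/3 = 5. Minimum is 5 at row 4 (u4 leaves); pivot element 3.
Divide row 4 by 3; eliminate column x2 from the other rows.
Second iteration: most negative z-row entry is -19/3 in column x3, so x3 enters.
Ratio test on column x3 — row 1: entry -1 ≤ 0; row 2: 2/(7/3) = 6/7; row 3: 16/(11/3) = 48/11; row 4: 5/(2/3) = 15/2. Minimum is 6/7 at row 2 (u2 leaves); pivot element 7/3.
Divide row 2 by 7/3; eliminate column x3 from the other rows.
After both pivots, the entry at the z-row, column x4 is -157/7.

-157/7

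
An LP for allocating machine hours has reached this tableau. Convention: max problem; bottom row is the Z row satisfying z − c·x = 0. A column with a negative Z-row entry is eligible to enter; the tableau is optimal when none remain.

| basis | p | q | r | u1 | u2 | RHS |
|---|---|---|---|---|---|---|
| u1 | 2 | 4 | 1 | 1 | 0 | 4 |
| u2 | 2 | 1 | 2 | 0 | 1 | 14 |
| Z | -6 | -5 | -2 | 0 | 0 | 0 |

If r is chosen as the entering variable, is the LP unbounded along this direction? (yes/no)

no

Column r has positive entries in row(s) 1, 2, so the ratio test bounds it — not unbounded.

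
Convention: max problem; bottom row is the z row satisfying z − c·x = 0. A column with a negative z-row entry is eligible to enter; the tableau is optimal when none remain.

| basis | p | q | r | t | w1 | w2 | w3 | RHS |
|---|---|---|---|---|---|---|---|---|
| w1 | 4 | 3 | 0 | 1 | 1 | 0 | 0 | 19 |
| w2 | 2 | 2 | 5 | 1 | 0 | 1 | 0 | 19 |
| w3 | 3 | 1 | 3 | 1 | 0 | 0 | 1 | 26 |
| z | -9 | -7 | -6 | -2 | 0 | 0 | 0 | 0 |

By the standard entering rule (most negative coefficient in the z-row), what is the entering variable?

Negative z-row entries: p: -9, q: -7, r: -6, t: -2.
The most negative is -9 in column p, so p enters.

p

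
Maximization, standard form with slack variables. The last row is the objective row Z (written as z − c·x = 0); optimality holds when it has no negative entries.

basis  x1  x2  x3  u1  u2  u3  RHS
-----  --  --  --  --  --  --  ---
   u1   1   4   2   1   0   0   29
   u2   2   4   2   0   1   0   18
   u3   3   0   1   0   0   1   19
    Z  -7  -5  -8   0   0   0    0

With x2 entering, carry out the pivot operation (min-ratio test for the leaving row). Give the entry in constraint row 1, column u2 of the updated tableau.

-1

Ratio test on column x2 — row 1: 29/4 = 29/4; row 2: 18/4 = 9/2; row 3: entry 0 ≤ 0. Minimum is 9/2 at row 2 (u2 leaves); pivot element 4.
Divide row 2 by 4; eliminate column x2 from the other rows.
Row 1 update in column u2: 0 − 4·(1/4) = -1.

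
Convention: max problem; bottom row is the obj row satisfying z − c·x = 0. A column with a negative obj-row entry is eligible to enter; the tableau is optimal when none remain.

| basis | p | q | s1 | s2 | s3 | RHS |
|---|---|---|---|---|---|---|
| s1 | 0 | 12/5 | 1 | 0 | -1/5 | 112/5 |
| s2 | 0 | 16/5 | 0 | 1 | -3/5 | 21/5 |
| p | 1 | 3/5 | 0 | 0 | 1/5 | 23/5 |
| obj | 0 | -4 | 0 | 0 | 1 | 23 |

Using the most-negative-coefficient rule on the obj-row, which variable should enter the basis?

q

Negative obj-row entries: q: -4.
The most negative is -4 in column q, so q enters.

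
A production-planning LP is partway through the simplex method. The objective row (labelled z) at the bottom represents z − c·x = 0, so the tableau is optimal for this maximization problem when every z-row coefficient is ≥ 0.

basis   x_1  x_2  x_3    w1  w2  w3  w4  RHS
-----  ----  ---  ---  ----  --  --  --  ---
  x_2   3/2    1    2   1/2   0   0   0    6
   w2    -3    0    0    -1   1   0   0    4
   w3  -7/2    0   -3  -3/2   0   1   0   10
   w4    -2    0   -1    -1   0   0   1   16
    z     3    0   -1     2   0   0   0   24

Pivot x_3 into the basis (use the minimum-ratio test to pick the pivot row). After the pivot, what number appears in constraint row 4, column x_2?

1/2

Ratio test on column x_3 — row 1: 6/2 = 3; row 2: entry 0 ≤ 0; row 3: entry -3 ≤ 0; row 4: entry -1 ≤ 0. Minimum is 3 at row 1 (x_2 leaves); pivot element 2.
Divide row 1 by 2; eliminate column x_3 from the other rows.
Row 4 update in column x_2: 0 − (-1)·(1/2) = 1/2.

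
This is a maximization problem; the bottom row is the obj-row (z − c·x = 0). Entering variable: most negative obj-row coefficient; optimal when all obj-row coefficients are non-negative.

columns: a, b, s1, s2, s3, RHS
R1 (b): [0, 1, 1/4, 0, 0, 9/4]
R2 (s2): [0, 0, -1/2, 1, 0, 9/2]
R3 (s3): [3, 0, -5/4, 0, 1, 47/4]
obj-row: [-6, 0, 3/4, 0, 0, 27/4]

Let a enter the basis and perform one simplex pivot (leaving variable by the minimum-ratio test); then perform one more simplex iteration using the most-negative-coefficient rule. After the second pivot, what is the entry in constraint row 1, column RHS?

Ratio test on column a — row 1: entry 0 ≤ 0; row 2: entry 0 ≤ 0; row 3: (47/4)/3 = 47/12. Minimum is 47/12 at row 3 (s3 leaves); pivot element 3.
Divide row 3 by 3; eliminate column a from the other rows.
Second iteration: most negative obj-row entry is -7/4 in column s1, so s1 enters.
Ratio test on column s1 — row 1: (9/4)/(1/4) = 9; row 2: entry -1/2 ≤ 0; row 3: entry -5/12 ≤ 0. Minimum is 9 at row 1 (b leaves); pivot element 1/4.
Divide row 1 by 1/4; eliminate column s1 from the other rows.
After both pivots, the entry at constraint row 1, column RHS is 9.

9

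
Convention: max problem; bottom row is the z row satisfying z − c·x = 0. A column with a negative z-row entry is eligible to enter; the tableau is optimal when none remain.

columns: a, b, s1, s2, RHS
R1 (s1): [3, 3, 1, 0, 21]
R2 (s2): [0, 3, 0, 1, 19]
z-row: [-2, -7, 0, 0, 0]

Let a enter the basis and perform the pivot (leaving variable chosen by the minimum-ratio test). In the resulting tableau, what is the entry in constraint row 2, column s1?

0

Ratio test on column a — row 1: 21/3 = 7; row 2: entry 0 ≤ 0. Minimum is 7 at row 1 (s1 leaves); pivot element 3.
Divide row 1 by 3; eliminate column a from the other rows.
Row 2 update in column s1: 0 − 0·(1/3) = 0.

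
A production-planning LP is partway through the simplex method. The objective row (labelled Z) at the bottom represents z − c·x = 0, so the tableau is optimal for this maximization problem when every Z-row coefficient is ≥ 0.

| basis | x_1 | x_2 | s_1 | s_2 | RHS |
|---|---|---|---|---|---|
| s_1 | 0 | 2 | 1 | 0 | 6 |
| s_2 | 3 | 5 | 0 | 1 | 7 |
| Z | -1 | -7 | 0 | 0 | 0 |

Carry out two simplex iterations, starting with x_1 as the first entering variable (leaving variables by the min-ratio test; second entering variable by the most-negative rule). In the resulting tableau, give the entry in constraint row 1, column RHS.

Ratio test on column x_1 — row 1: entry 0 ≤ 0; row 2: 7/3 = 7/3. Minimum is 7/3 at row 2 (s_2 leaves); pivot element 3.
Divide row 2 by 3; eliminate column x_1 from the other rows.
Second iteration: most negative Z-row entry is -16/3 in column x_2, so x_2 enters.
Ratio test on column x_2 — row 1: 6/2 = 3; row 2: (7/3)/(5/3) = 7/5. Minimum is 7/5 at row 2 (x_1 leaves); pivot element 5/3.
Divide row 2 by 5/3; eliminate column x_2 from the other rows.
After both pivots, the entry at constraint row 1, column RHS is 16/5.

16/5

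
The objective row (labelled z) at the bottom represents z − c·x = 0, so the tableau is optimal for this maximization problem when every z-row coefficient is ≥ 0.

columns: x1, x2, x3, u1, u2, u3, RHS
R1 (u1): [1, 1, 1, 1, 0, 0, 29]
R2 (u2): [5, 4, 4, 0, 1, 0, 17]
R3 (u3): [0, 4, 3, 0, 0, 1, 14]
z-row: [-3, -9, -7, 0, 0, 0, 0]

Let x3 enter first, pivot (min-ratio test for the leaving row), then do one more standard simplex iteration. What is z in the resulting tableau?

Ratio test on column x3 — row 1: 29/1 = 29; row 2: 17/4 = 17/4; row 3: 14/3 = 14/3. Minimum is 17/4 at row 2 (u2 leaves); pivot element 4.
Pivot on row 2; the z-row RHS becomes 0 − (-7)·(17/4) = 119/4.
Next entering variable (most negative z-row entry -2): x2.
Ratio test on column x2 — row 1: entry 0 ≤ 0; row 2: (17/4)/1 = 17/4; row 3: (5/4)/1 = 5/4. Minimum is 5/4 at row 3 (u3 leaves); pivot element 1.
After the second pivot the z-row RHS is 119/4 − (-2)·(5/4) = 129/4.

129/4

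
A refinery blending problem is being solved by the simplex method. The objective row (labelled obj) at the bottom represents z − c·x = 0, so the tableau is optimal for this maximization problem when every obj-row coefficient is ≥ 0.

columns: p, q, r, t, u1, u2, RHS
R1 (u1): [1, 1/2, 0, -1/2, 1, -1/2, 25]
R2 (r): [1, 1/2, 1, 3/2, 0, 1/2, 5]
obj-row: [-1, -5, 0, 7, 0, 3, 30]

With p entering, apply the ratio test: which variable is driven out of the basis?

Column p entries and ratios — u1: 25/1 = 25; r: 5/1 = 5.
Smallest ratio is 5 in the row of r, so r leaves.

r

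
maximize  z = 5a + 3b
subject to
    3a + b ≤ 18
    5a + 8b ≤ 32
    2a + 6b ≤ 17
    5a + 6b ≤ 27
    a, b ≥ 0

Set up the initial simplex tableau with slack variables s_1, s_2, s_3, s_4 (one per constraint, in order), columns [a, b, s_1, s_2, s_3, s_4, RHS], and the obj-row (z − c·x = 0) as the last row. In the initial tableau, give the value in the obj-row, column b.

-3

The obj-row carries the negated objective coefficients: the b entry is -3.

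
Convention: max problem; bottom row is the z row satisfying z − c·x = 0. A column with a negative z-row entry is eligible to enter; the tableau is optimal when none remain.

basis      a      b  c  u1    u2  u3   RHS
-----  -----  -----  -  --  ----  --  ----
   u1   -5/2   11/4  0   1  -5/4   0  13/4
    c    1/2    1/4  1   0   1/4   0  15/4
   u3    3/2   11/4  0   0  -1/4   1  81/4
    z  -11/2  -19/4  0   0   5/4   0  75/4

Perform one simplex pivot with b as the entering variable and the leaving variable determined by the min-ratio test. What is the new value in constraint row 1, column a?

Ratio test on column b — row 1: (13/4)/(11/4) = 13/11; row 2: (15/4)/(1/4) = 15; row 3: (81/4)/(11/4) = 81/11. Minimum is 13/11 at row 1 (u1 leaves); pivot element 11/4.
Divide row 1 by 11/4; eliminate column b from the other rows.
In the new row 1, the a entry is the old entry divided by the pivot: (-5/2)/(11/4) = -10/11.

-10/11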